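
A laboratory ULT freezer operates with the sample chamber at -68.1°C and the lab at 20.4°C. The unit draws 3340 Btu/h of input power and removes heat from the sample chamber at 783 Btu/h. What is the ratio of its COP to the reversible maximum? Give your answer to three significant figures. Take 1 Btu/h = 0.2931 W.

COP_actual = Q̇_C/Ẇ = 783.0/3340 = 0.2344.
In absolute terms T_C = 205.05 K and T_H = 293.55 K, so ΔT = 88.50 K.
COP_Carnot = T_C/ΔT = 205.05/88.50 = 2.317.
η_II = COP_actual/COP_Carnot = 0.2344/2.317 = 0.1012.

0.101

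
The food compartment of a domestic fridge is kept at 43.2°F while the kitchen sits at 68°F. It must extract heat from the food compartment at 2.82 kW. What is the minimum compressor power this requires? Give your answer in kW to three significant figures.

0.139 kW

In absolute terms T_C = 279.37 K and T_H = 293.15 K, so ΔT = 13.78 K.
COP_Carnot = T_C/ΔT = 279.37/13.78 = 20.28.
Ẇ_min = Q̇/COP_Carnot = 2.820/20.28 = 0.1391 kW.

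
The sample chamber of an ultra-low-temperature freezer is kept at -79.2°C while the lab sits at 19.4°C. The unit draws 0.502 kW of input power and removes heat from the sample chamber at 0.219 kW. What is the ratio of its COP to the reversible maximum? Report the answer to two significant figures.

COP_actual = Q̇_C/Ẇ = 0.2190/0.5020 = 0.4363.
In absolute terms T_C = 193.95 K and T_H = 292.55 K, so ΔT = 98.60 K.
COP_Carnot = T_C/ΔT = 193.95/98.60 = 1.967.
η_II = COP_actual/COP_Carnot = 0.4363/1.967 = 0.2218.

0.22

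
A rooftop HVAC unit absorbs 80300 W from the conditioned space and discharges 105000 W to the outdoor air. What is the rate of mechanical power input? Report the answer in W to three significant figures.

For a cyclic device the first law requires Q̇_H = Q̇_C + Ẇ.
Ẇ = Q̇_H − Q̇_C = 24700 W.

24700 W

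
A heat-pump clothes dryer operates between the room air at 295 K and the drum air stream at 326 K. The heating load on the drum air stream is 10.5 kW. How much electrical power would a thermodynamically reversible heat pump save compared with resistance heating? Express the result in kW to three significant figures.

9.50 kW

The reservoir spacing is ΔT = 326 − 295 = 31.00 K.
COP_Carnot = T_H/ΔT = 326.00/31.00 = 10.52.
Resistance heating needs Ẇ_res = Q̇_H = 10.50 kW; the reversible heat pump needs only Ẇ_hp = Q̇_H/COP = 0.9985 kW.
Saving = 10.50 − 0.9985 = 9.502 kW.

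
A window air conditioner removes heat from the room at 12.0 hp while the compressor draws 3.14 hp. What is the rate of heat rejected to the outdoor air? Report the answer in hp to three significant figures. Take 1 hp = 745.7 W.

15.1 hp

For a cyclic device the first law requires Q̇_H = Q̇_C + Ẇ.
Q̇_H = Q̇_C + Ẇ = 15.14 hp.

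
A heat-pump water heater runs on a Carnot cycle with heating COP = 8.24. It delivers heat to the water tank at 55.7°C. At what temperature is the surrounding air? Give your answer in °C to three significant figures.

15.8 °C

COP_HP = T_H/(T_H − T_C) gives T_H − T_C = T_H/COP.
With T_H = 328.85 K, T_C = 328.85 × (1 − 1/8.24) = 288.94 K.
Converting, 288.94 K = 15.79°C.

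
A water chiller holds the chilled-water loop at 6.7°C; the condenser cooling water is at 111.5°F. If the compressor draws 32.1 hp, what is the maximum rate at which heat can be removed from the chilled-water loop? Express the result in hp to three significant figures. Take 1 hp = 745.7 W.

240 hp

In absolute terms T_C = 279.85 K and T_H = 317.32 K, so ΔT = 37.47 K.
COP_Carnot = T_C/ΔT = 279.85/37.47 = 7.469.
Q̇_max = COP_Carnot × Ẇ = 7.469 × 32.10 hp = 239.8 hp.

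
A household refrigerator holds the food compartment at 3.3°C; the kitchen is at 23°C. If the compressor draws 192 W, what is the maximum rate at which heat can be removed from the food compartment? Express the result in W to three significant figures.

In absolute terms T_C = 276.45 K and T_H = 296.15 K, so ΔT = 19.70 K.
COP_Carnot = T_C/ΔT = 276.45/19.70 = 14.03.
Q̇_max = COP_Carnot × Ẇ = 14.03 × 192.0 W = 2694 W.

2690 W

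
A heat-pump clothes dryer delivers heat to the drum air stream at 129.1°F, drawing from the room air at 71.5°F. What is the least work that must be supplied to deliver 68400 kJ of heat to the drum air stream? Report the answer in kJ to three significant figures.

In absolute terms T_C = 295.09 K and T_H = 327.09 K, so ΔT = 32.00 K.
The reversible limit is COP_HP = T_H/ΔT = 10.22, so W_min = Q_H/COP = Q_H·ΔT/T_H.
W_min = 68400 × 32.00/327.09 = 6692 kJ.

6690 kJ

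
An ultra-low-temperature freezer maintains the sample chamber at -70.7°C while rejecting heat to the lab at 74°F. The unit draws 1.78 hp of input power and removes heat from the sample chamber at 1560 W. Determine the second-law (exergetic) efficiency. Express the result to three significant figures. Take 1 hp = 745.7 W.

0.546

Converting, Q̇_C = 1560 W = 2.092 hp, so COP_actual = Q̇_C/Ẇ = 2.092/1.780 = 1.175.
In absolute terms T_C = 202.45 K and T_H = 296.48 K, so ΔT = 94.03 K.
COP_Carnot = T_C/ΔT = 202.45/94.03 = 2.153.
η_II = COP_actual/COP_Carnot = 1.175/2.153 = 0.5459.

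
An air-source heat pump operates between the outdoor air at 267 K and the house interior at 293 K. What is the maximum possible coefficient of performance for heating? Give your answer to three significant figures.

11.3

The reservoir spacing is ΔT = 293 − 267 = 26.00 K.
For a reversible cycle, COP_Carnot = T_H/ΔT = 293.00/26.00 = 11.27.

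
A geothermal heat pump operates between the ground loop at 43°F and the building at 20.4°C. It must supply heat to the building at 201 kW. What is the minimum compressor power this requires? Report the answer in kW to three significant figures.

In absolute terms T_C = 279.26 K and T_H = 293.55 K, so ΔT = 14.29 K.
COP_Carnot = T_H/ΔT = 293.55/14.29 = 20.54.
Ẇ_min = Q̇/COP_Carnot = 201.0/20.54 = 9.784 kW.

9.78 kW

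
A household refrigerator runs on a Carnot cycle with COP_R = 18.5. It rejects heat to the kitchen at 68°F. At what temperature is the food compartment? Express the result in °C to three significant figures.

For a Carnot refrigerator COP_R = T_C/(T_H − T_C), so T_C = COP·T_H/(1 + COP).
With T_H = 293.15 K, T_C = 18.5 × 293.15/19.50 = 278.12 K.
Converting, 278.12 K = 4.97°C.

4.97 °C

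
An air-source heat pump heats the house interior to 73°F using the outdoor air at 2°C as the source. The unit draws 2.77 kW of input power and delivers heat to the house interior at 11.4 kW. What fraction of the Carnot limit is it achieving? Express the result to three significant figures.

0.289

COP_actual = Q̇_H/Ẇ = 11.40/2.770 = 4.116.
In absolute terms T_C = 275.15 K and T_H = 295.93 K, so ΔT = 20.78 K.
COP_Carnot = T_H/ΔT = 295.93/20.78 = 14.24.
η_II = COP_actual/COP_Carnot = 4.116/14.24 = 0.2890.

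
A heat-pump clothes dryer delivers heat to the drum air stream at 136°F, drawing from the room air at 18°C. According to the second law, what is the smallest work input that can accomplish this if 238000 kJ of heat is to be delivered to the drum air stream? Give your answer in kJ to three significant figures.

In absolute terms T_C = 291.15 K and T_H = 330.93 K, so ΔT = 39.78 K.
The reversible limit is COP_HP = T_H/ΔT = 8.319, so W_min = Q_H/COP = Q_H·ΔT/T_H.
W_min = 238000 × 39.78/330.93 = 28610 kJ.

28600 kJ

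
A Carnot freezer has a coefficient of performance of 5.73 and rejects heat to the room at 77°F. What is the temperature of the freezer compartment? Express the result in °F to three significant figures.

For a Carnot refrigerator COP_R = T_C/(T_H − T_C), so T_C = COP·T_H/(1 + COP).
With T_H = 298.15 K, T_C = 5.73 × 298.15/6.730 = 253.85 K.
Converting, 253.85 K = -2.74°F.

-2.74 °F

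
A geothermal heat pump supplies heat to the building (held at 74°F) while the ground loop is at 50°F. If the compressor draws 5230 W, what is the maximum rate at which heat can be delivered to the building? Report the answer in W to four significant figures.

116300 W

In absolute terms T_C = 283.15 K and T_H = 296.48 K, so ΔT = 13.33 K.
COP_Carnot = T_H/ΔT = 296.48/13.33 = 22.24.
Q̇_max = COP_Carnot × Ẇ = 22.24 × 5230 W = 116300 W.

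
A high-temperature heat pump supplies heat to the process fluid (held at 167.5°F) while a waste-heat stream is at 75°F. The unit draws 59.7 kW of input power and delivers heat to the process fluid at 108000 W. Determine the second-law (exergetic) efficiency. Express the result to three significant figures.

Converting, Q̇_H = 108000 W = 108.0 kW, so COP_actual = Q̇_H/Ẇ = 108.0/59.70 = 1.809.
In absolute terms T_C = 297.04 K and T_H = 348.43 K, so ΔT = 51.39 K.
COP_Carnot = T_H/ΔT = 348.43/51.39 = 6.780.
η_II = COP_actual/COP_Carnot = 1.809/6.780 = 0.2668.

0.267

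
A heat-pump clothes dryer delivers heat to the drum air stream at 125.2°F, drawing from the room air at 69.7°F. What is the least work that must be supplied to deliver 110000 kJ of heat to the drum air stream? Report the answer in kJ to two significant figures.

In absolute terms T_C = 294.09 K and T_H = 324.93 K, so ΔT = 30.83 K.
The reversible limit is COP_HP = T_H/ΔT = 10.54, so W_min = Q_H/COP = Q_H·ΔT/T_H.
W_min = 110000 × 30.83/324.93 = 10440 kJ.

10000 kJ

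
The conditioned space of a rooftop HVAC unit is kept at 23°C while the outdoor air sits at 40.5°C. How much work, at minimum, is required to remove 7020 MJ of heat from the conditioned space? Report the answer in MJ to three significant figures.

415 MJ

In absolute terms T_C = 296.15 K and T_H = 313.65 K, so ΔT = 17.50 K.
The reversible limit is COP_R = T_C/ΔT = 16.92, so W_min = Q_C/COP = Q_C·ΔT/T_C.
W_min = 7020 × 17.50/296.15 = 414.8 MJ.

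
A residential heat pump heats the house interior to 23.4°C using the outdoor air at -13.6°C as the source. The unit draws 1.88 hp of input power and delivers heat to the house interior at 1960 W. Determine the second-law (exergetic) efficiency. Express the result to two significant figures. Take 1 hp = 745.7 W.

0.17

Converting, Q̇_H = 1960 W = 2.628 hp, so COP_actual = Q̇_H/Ẇ = 2.628/1.880 = 1.398.
In absolute terms T_C = 259.55 K and T_H = 296.55 K, so ΔT = 37.00 K.
COP_Carnot = T_H/ΔT = 296.55/37.00 = 8.015.
η_II = COP_actual/COP_Carnot = 1.398/8.015 = 0.1744.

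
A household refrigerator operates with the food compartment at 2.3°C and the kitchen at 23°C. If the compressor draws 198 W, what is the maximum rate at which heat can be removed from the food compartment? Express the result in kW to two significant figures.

In absolute terms T_C = 275.45 K and T_H = 296.15 K, so ΔT = 20.70 K.
COP_Carnot = T_C/ΔT = 275.45/20.70 = 13.31.
Q̇_max = COP_Carnot × Ẇ = 13.31 × 198.0 W = 2635 W = 2.635 kW.

2.6 kW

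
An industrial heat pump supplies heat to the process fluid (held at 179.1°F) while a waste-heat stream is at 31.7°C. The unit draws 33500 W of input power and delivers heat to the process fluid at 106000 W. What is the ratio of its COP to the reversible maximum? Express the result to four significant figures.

COP_actual = Q̇_H/Ẇ = 106000/33500 = 3.164.
In absolute terms T_C = 304.85 K and T_H = 354.87 K, so ΔT = 50.02 K.
COP_Carnot = T_H/ΔT = 354.87/50.02 = 7.094.
η_II = COP_actual/COP_Carnot = 3.164/7.094 = 0.4460.

0.4460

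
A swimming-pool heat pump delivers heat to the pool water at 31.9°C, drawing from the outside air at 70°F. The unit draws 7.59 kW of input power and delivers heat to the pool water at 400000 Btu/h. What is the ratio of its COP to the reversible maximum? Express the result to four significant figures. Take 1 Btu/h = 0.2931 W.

0.5463

Converting, Q̇_H = 400000 Btu/h = 117.2 kW, so COP_actual = Q̇_H/Ẇ = 117.2/7.590 = 15.45.
In absolute terms T_C = 294.26 K and T_H = 305.05 K, so ΔT = 10.79 K.
COP_Carnot = T_H/ΔT = 305.05/10.79 = 28.27.
η_II = COP_actual/COP_Carnot = 15.45/28.27 = 0.5463.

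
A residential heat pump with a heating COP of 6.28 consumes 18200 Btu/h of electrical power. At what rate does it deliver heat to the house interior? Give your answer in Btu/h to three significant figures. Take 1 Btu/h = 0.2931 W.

Q̇_H = COP_HP × Ẇ = 6.28 × 18200 = 114300 Btu/h.

114000 Btu/h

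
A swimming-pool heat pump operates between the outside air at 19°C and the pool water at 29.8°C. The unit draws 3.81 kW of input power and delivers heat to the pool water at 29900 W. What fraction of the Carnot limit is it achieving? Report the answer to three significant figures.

0.280

Converting, Q̇_H = 29900 W = 29.90 kW, so COP_actual = Q̇_H/Ẇ = 29.90/3.810 = 7.848.
In absolute terms T_C = 292.15 K and T_H = 302.95 K, so ΔT = 10.80 K.
COP_Carnot = T_H/ΔT = 302.95/10.80 = 28.05.
η_II = COP_actual/COP_Carnot = 7.848/28.05 = 0.2798.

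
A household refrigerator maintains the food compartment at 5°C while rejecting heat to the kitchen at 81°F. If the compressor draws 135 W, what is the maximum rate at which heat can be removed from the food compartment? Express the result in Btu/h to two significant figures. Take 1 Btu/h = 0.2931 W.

In absolute terms T_C = 278.15 K and T_H = 300.37 K, so ΔT = 22.22 K.
COP_Carnot = T_C/ΔT = 278.15/22.22 = 12.52.
Q̇_max = COP_Carnot × Ẇ = 12.52 × 135.0 W = 1690 W = 5765 Btu/h.

5800 Btu/h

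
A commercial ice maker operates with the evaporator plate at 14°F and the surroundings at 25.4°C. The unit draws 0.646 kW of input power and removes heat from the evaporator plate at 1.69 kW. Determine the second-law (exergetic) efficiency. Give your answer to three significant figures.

0.352

COP_actual = Q̇_C/Ẇ = 1.690/0.6460 = 2.616.
In absolute terms T_C = 263.15 K and T_H = 298.55 K, so ΔT = 35.40 K.
COP_Carnot = T_C/ΔT = 263.15/35.40 = 7.434.
η_II = COP_actual/COP_Carnot = 2.616/7.434 = 0.3519.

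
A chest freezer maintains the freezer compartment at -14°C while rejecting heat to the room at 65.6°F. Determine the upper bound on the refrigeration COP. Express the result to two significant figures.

7.9

In absolute terms T_C = 259.15 K and T_H = 291.82 K, so ΔT = 32.67 K.
For a reversible cycle, COP_Carnot = T_C/ΔT = 259.15/32.67 = 7.933.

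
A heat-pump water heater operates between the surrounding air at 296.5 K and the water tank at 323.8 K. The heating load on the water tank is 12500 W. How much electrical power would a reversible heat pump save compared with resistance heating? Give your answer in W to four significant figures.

11450 W

The reservoir spacing is ΔT = 323.8 − 296.5 = 27.30 K.
COP_Carnot = T_H/ΔT = 323.80/27.30 = 11.86.
Resistance heating needs Ẇ_res = Q̇_H = 12500 W; the reversible heat pump needs only Ẇ_hp = Q̇_H/COP = 1054 W.
Saving = 12500 − 1054 = 11450 W.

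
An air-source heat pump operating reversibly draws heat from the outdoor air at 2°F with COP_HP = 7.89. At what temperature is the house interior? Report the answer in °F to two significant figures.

69 °F

COP_HP = T_H/(T_H − T_C) rearranges to T_H = COP·T_C/(COP − 1).
With T_C = 256.48 K, T_H = 7.89 × 256.48/6.890 = 293.71 K.
Converting, 293.71 K = 69.01°F.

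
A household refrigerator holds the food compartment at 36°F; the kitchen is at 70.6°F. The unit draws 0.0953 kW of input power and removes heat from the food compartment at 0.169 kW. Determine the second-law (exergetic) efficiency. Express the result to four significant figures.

COP_actual = Q̇_C/Ẇ = 0.1690/0.09530 = 1.773.
In absolute terms T_C = 275.37 K and T_H = 294.59 K, so ΔT = 19.22 K.
COP_Carnot = T_C/ΔT = 275.37/19.22 = 14.33.
η_II = COP_actual/COP_Carnot = 1.773/14.33 = 0.1238.

0.1238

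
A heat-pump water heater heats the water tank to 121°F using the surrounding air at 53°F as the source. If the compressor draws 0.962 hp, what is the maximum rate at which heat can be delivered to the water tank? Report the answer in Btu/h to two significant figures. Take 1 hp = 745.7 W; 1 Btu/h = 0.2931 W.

In absolute terms T_C = 284.82 K and T_H = 322.59 K, so ΔT = 37.78 K.
COP_Carnot = T_H/ΔT = 322.59/37.78 = 8.539.
Q̇_max = COP_Carnot × Ẇ = 8.539 × 0.9620 hp = 8.215 hp = 20900 Btu/h.

21000 Btu/h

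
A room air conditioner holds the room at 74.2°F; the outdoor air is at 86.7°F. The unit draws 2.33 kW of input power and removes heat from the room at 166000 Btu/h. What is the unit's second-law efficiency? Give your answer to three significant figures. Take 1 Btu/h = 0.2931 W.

0.489

Converting, Q̇_C = 166000 Btu/h = 48.65 kW, so COP_actual = Q̇_C/Ẇ = 48.65/2.330 = 20.88.
In absolute terms T_C = 296.59 K and T_H = 303.54 K, so ΔT = 6.944 K.
COP_Carnot = T_C/ΔT = 296.59/6.944 = 42.71.
η_II = COP_actual/COP_Carnot = 20.88/42.71 = 0.4889.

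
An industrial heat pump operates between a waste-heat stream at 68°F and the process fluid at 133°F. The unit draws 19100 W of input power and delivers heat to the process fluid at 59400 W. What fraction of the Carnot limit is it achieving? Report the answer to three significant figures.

COP_actual = Q̇_H/Ẇ = 59400/19100 = 3.110.
In absolute terms T_C = 293.15 K and T_H = 329.26 K, so ΔT = 36.11 K.
COP_Carnot = T_H/ΔT = 329.26/36.11 = 9.118.
η_II = COP_actual/COP_Carnot = 3.110/9.118 = 0.3411.

0.341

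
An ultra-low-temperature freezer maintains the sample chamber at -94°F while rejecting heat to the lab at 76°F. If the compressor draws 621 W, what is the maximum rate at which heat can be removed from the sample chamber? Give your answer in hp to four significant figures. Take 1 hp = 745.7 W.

In absolute terms T_C = 203.15 K and T_H = 297.59 K, so ΔT = 94.44 K.
COP_Carnot = T_C/ΔT = 203.15/94.44 = 2.151.
Q̇_max = COP_Carnot × Ẇ = 2.151 × 621.0 W = 1336 W = 1.791 hp.

1.791 hp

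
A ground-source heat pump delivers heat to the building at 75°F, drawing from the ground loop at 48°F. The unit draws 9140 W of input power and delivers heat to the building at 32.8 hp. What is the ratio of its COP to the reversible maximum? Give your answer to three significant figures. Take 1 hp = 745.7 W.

Converting, Q̇_H = 32.80 hp = 24460 W, so COP_actual = Q̇_H/Ẇ = 24460/9140 = 2.676.
In absolute terms T_C = 282.04 K and T_H = 297.04 K, so ΔT = 15.00 K.
COP_Carnot = T_H/ΔT = 297.04/15.00 = 19.80.
η_II = COP_actual/COP_Carnot = 2.676/19.80 = 0.1351.

0.135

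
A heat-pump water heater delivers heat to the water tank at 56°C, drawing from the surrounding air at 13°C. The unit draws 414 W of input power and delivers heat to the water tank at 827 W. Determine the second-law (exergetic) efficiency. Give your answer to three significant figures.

COP_actual = Q̇_H/Ẇ = 827.0/414.0 = 1.998.
In absolute terms T_C = 286.15 K and T_H = 329.15 K, so ΔT = 43.00 K.
COP_Carnot = T_H/ΔT = 329.15/43.00 = 7.655.
η_II = COP_actual/COP_Carnot = 1.998/7.655 = 0.2610.

0.261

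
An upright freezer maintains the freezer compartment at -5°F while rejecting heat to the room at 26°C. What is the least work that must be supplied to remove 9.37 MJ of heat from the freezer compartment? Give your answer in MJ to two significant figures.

1.7 MJ

In absolute terms T_C = 252.59 K and T_H = 299.15 K, so ΔT = 46.56 K.
The reversible limit is COP_R = T_C/ΔT = 5.426, so W_min = Q_C/COP = Q_C·ΔT/T_C.
W_min = 9.370 × 46.56/252.59 = 1.727 MJ.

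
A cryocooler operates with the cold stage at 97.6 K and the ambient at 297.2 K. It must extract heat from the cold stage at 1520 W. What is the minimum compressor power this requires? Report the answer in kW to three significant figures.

3.11 kW

The reservoir spacing is ΔT = 297.2 − 97.6 = 199.6 K.
COP_Carnot = T_C/ΔT = 97.60/199.6 = 0.4890.
Ẇ_min = Q̇/COP_Carnot = 1520/0.4890 = 3109 W = 3.109 kW.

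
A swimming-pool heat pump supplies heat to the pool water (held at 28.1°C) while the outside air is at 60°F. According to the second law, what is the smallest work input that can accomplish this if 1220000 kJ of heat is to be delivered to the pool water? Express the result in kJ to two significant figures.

51000 kJ

In absolute terms T_C = 288.71 K and T_H = 301.25 K, so ΔT = 12.54 K.
The reversible limit is COP_HP = T_H/ΔT = 24.01, so W_min = Q_H/COP = Q_H·ΔT/T_H.
W_min = 1220000 × 12.54/301.25 = 50800 kJ.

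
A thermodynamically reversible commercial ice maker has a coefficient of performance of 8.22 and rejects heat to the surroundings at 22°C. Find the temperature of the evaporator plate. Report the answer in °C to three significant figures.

-10.0 °C

For a Carnot refrigerator COP_R = T_C/(T_H − T_C), so T_C = COP·T_H/(1 + COP).
With T_H = 295.15 K, T_C = 8.22 × 295.15/9.220 = 263.14 K.
Converting, 263.14 K = -10.01°C.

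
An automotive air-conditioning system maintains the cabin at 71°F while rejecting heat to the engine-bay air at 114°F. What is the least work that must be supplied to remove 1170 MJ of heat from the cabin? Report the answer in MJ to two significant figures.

In absolute terms T_C = 294.82 K and T_H = 318.71 K, so ΔT = 23.89 K.
The reversible limit is COP_R = T_C/ΔT = 12.34, so W_min = Q_C/COP = Q_C·ΔT/T_C.
W_min = 1170 × 23.89/294.82 = 94.80 MJ.

95 MJ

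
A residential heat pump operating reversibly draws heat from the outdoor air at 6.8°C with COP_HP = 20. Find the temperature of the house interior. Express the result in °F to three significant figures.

COP_HP = T_H/(T_H − T_C) rearranges to T_H = COP·T_C/(COP − 1).
With T_C = 279.95 K, T_H = 20 × 279.95/19.00 = 294.68 K.
Converting, 294.68 K = 70.76°F.

70.8 °F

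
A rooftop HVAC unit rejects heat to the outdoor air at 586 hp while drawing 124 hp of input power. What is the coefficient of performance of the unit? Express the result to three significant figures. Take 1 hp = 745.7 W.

3.73

The first law gives Q̇_H = Q̇_C + Ẇ, so the three rates are Q̇_C = 462.0, Q̇_H = 586.0, Ẇ = 124.0 hp.
COP_R = Q̇_C/Ẇ = 462.0/124.0 = 3.726.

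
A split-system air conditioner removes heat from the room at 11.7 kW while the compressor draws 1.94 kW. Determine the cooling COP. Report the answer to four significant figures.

6.031

The first law gives Q̇_H = Q̇_C + Ẇ, so the three rates are Q̇_C = 11.70, Q̇_H = 13.64, Ẇ = 1.940 kW.
COP_R = Q̇_C/Ẇ = 11.70/1.940 = 6.031.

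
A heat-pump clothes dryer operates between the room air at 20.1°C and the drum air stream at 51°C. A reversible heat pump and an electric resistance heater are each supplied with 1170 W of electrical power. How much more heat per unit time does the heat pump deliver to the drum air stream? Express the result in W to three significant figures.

11100 W

In absolute terms T_C = 293.25 K and T_H = 324.15 K, so ΔT = 30.90 K.
COP_Carnot = T_H/ΔT = 324.15/30.90 = 10.49.
The heat pump delivers Q̇_H = COP × Ẇ = 12270 W; the resistance heater delivers Ẇ = 1170 W.
Extra = (COP − 1)·Ẇ = 11100 W.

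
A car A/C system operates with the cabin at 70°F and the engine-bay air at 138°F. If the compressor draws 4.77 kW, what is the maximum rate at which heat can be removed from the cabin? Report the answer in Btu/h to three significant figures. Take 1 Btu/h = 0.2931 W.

In absolute terms T_C = 294.26 K and T_H = 332.04 K, so ΔT = 37.78 K.
COP_Carnot = T_C/ΔT = 294.26/37.78 = 7.789.
Q̇_max = COP_Carnot × Ẇ = 7.789 × 4.770 kW = 37.15 kW = 126800 Btu/h.

127000 Btu/h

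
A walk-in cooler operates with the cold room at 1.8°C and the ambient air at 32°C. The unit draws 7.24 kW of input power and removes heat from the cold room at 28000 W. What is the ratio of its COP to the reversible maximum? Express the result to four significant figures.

Converting, Q̇_C = 28000 W = 28.00 kW, so COP_actual = Q̇_C/Ẇ = 28.00/7.240 = 3.867.
In absolute terms T_C = 274.95 K and T_H = 305.15 K, so ΔT = 30.20 K.
COP_Carnot = T_C/ΔT = 274.95/30.20 = 9.104.
η_II = COP_actual/COP_Carnot = 3.867/9.104 = 0.4248.

0.4248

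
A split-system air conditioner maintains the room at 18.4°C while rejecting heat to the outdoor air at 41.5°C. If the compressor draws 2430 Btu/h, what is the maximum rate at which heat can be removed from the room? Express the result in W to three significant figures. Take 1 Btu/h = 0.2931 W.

In absolute terms T_C = 291.55 K and T_H = 314.65 K, so ΔT = 23.10 K.
COP_Carnot = T_C/ΔT = 291.55/23.10 = 12.62.
Q̇_max = COP_Carnot × Ẇ = 12.62 × 2430 Btu/h = 30670 Btu/h = 8989 W.

8990 W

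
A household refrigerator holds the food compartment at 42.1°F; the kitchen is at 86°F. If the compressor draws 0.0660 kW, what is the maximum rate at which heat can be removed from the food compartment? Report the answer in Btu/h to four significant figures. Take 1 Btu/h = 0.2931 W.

In absolute terms T_C = 278.76 K and T_H = 303.15 K, so ΔT = 24.39 K.
COP_Carnot = T_C/ΔT = 278.76/24.39 = 11.43.
Q̇_max = COP_Carnot × Ẇ = 11.43 × 0.06600 kW = 0.7544 kW = 2574 Btu/h.

2574 Btu/h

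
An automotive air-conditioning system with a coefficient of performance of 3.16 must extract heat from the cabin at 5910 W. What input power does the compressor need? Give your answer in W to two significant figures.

1900 W

Ẇ = Q̇_C/COP = 5910/3.16 = 1870 W.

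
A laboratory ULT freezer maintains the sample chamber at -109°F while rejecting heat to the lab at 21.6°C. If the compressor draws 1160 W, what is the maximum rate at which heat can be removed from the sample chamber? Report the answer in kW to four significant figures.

2.261 kW

In absolute terms T_C = 194.82 K and T_H = 294.75 K, so ΔT = 99.93 K.
COP_Carnot = T_C/ΔT = 194.82/99.93 = 1.949.
Q̇_max = COP_Carnot × Ẇ = 1.949 × 1160 W = 2261 W = 2.261 kW.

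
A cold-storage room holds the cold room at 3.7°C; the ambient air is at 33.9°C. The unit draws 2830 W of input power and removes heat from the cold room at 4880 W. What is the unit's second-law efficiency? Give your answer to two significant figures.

0.19

COP_actual = Q̇_C/Ẇ = 4880/2830 = 1.724.
In absolute terms T_C = 276.85 K and T_H = 307.05 K, so ΔT = 30.20 K.
COP_Carnot = T_C/ΔT = 276.85/30.20 = 9.167.
η_II = COP_actual/COP_Carnot = 1.724/9.167 = 0.1881.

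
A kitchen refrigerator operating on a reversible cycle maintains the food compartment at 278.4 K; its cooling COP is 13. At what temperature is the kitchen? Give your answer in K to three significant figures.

COP_R = T_C/(T_H − T_C) gives T_H − T_C = T_C/COP.
With T_C = 278.40 K, T_H = 278.40 × (1 + 1/13) = 299.82 K.

300 K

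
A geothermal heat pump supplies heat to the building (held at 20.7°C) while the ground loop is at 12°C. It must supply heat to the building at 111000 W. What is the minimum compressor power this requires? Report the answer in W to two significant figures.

3300 W

In absolute terms T_C = 285.15 K and T_H = 293.85 K, so ΔT = 8.700 K.
COP_Carnot = T_H/ΔT = 293.85/8.700 = 33.78.
Ẇ_min = Q̇/COP_Carnot = 111000/33.78 = 3286 W.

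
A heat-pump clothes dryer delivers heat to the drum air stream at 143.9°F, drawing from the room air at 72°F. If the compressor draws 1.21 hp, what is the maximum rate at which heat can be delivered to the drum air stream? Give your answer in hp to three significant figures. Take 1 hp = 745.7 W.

10.2 hp

In absolute terms T_C = 295.37 K and T_H = 335.32 K, so ΔT = 39.94 K.
COP_Carnot = T_H/ΔT = 335.32/39.94 = 8.395.
Q̇_max = COP_Carnot × Ẇ = 8.395 × 1.210 hp = 10.16 hp.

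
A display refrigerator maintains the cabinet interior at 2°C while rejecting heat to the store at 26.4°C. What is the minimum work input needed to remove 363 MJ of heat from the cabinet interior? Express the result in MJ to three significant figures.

In absolute terms T_C = 275.15 K and T_H = 299.55 K, so ΔT = 24.40 K.
The reversible limit is COP_R = T_C/ΔT = 11.28, so W_min = Q_C/COP = Q_C·ΔT/T_C.
W_min = 363.0 × 24.40/275.15 = 32.19 MJ.

32.2 MJ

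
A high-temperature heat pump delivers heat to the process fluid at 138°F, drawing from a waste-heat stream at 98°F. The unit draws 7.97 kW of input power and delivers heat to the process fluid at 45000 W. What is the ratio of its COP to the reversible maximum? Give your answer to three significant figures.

0.378

Converting, Q̇_H = 45000 W = 45.00 kW, so COP_actual = Q̇_H/Ẇ = 45.00/7.970 = 5.646.
In absolute terms T_C = 309.82 K and T_H = 332.04 K, so ΔT = 22.22 K.
COP_Carnot = T_H/ΔT = 332.04/22.22 = 14.94.
η_II = COP_actual/COP_Carnot = 5.646/14.94 = 0.3779.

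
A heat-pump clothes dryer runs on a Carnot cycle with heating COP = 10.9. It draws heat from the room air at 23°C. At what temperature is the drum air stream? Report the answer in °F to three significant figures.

127 °F

COP_HP = T_H/(T_H − T_C) rearranges to T_H = COP·T_C/(COP − 1).
With T_C = 296.15 K, T_H = 10.9 × 296.15/9.900 = 326.06 K.
Converting, 326.06 K = 127.25°F.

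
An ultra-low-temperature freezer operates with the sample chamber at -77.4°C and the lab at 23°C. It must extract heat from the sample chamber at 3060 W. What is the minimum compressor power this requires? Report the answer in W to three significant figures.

1570 W

In absolute terms T_C = 195.75 K and T_H = 296.15 K, so ΔT = 100.4 K.
COP_Carnot = T_C/ΔT = 195.75/100.4 = 1.950.
Ẇ_min = Q̇/COP_Carnot = 3060/1.950 = 1569 W.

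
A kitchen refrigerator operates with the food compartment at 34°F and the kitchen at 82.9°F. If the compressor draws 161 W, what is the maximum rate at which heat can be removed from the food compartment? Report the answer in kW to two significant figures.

1.6 kW

In absolute terms T_C = 274.26 K and T_H = 301.43 K, so ΔT = 27.17 K.
COP_Carnot = T_C/ΔT = 274.26/27.17 = 10.10.
Q̇_max = COP_Carnot × Ẇ = 10.10 × 161.0 W = 1625 W = 1.625 kW.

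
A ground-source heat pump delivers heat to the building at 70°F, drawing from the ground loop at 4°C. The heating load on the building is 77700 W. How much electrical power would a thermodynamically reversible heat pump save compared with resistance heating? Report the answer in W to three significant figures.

73200 W

In absolute terms T_C = 277.15 K and T_H = 294.26 K, so ΔT = 17.11 K.
COP_Carnot = T_H/ΔT = 294.26/17.11 = 17.20.
Resistance heating needs Ẇ_res = Q̇_H = 77700 W; the reversible heat pump needs only Ẇ_hp = Q̇_H/COP = 4518 W.
Saving = 77700 − 4518 = 73180 W.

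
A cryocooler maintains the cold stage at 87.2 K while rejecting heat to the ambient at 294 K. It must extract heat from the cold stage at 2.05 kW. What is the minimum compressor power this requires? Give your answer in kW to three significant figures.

4.86 kW

The reservoir spacing is ΔT = 294 − 87.2 = 206.8 K.
COP_Carnot = T_C/ΔT = 87.20/206.8 = 0.4217.
Ẇ_min = Q̇/COP_Carnot = 2.050/0.4217 = 4.862 kW.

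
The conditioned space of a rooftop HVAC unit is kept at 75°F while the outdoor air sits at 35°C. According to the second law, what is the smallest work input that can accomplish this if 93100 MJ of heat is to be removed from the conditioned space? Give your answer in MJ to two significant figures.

3500 MJ

In absolute terms T_C = 297.04 K and T_H = 308.15 K, so ΔT = 11.11 K.
The reversible limit is COP_R = T_C/ΔT = 26.73, so W_min = Q_C/COP = Q_C·ΔT/T_C.
W_min = 93100 × 11.11/297.04 = 3483 MJ.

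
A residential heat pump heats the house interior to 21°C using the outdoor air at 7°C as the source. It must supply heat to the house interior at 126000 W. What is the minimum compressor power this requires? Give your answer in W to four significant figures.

In absolute terms T_C = 280.15 K and T_H = 294.15 K, so ΔT = 14.00 K.
COP_Carnot = T_H/ΔT = 294.15/14.00 = 21.01.
Ẇ_min = Q̇/COP_Carnot = 126000/21.01 = 5997 W.

5997 W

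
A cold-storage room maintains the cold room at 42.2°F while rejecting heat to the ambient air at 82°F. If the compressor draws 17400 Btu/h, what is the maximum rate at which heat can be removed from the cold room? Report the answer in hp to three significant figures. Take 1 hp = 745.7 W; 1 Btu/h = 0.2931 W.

86.2 hp

In absolute terms T_C = 278.82 K and T_H = 300.93 K, so ΔT = 22.11 K.
COP_Carnot = T_C/ΔT = 278.82/22.11 = 12.61.
Q̇_max = COP_Carnot × Ẇ = 12.61 × 17400 Btu/h = 219400 Btu/h = 86.24 hp.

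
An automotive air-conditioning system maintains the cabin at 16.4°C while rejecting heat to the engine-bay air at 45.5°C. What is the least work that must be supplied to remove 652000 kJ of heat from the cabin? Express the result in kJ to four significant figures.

65530 kJ

In absolute terms T_C = 289.55 K and T_H = 318.65 K, so ΔT = 29.10 K.
The reversible limit is COP_R = T_C/ΔT = 9.950, so W_min = Q_C/COP = Q_C·ΔT/T_C.
W_min = 652000 × 29.10/289.55 = 65530 kJ.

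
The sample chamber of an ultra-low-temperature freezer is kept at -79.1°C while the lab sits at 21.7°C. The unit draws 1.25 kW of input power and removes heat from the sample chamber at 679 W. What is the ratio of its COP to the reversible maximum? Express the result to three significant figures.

Converting, Q̇_C = 679.0 W = 0.6790 kW, so COP_actual = Q̇_C/Ẇ = 0.6790/1.250 = 0.5432.
In absolute terms T_C = 194.05 K and T_H = 294.85 K, so ΔT = 100.8 K.
COP_Carnot = T_C/ΔT = 194.05/100.8 = 1.925.
η_II = COP_actual/COP_Carnot = 0.5432/1.925 = 0.2822.

0.282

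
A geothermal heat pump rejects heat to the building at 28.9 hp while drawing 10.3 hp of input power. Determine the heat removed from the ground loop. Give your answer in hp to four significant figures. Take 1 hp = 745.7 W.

18.60 hp

For a cyclic device the first law requires Q̇_H = Q̇_C + Ẇ.
Q̇_C = Q̇_H − Ẇ = 18.60 hp.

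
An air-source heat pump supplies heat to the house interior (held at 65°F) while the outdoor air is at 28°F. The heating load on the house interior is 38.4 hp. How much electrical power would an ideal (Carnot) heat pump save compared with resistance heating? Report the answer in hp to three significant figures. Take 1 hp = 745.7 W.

35.7 hp

In absolute terms T_C = 270.93 K and T_H = 291.48 K, so ΔT = 20.56 K.
COP_Carnot = T_H/ΔT = 291.48/20.56 = 14.18.
Resistance heating needs Ẇ_res = Q̇_H = 38.40 hp; the reversible heat pump needs only Ẇ_hp = Q̇_H/COP = 2.708 hp.
Saving = 38.40 − 2.708 = 35.69 hp.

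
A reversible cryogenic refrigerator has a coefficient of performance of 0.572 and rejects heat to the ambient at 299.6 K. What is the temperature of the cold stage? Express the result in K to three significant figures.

109 K

For a Carnot refrigerator COP_R = T_C/(T_H − T_C), so T_C = COP·T_H/(1 + COP).
With T_H = 299.60 K, T_C = 0.572 × 299.60/1.572 = 109.01 K.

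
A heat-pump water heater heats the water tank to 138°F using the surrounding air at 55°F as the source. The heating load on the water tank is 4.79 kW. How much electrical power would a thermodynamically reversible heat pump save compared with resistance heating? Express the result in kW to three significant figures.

4.12 kW

In absolute terms T_C = 285.93 K and T_H = 332.04 K, so ΔT = 46.11 K.
COP_Carnot = T_H/ΔT = 332.04/46.11 = 7.201.
Resistance heating needs Ẇ_res = Q̇_H = 4.790 kW; the reversible heat pump needs only Ẇ_hp = Q̇_H/COP = 0.6652 kW.
Saving = 4.790 − 0.6652 = 4.125 kW.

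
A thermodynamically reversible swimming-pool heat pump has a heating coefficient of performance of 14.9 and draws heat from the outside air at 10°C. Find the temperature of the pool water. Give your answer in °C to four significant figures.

COP_HP = T_H/(T_H − T_C) rearranges to T_H = COP·T_C/(COP − 1).
With T_C = 283.15 K, T_H = 14.9 × 283.15/13.90 = 303.52 K.
Converting, 303.52 K = 30.37°C.

30.37 °C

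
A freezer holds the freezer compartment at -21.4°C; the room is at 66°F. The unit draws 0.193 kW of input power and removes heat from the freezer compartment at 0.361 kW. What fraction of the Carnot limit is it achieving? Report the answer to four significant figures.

0.2993

COP_actual = Q̇_C/Ẇ = 0.3610/0.1930 = 1.870.
In absolute terms T_C = 251.75 K and T_H = 292.04 K, so ΔT = 40.29 K.
COP_Carnot = T_C/ΔT = 251.75/40.29 = 6.249.
η_II = COP_actual/COP_Carnot = 1.870/6.249 = 0.2993.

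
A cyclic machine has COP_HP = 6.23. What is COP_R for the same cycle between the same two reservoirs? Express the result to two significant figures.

Since Q_H = Q_C + W for any cycle, COP_R = Q_C/W = Q_H/W − 1.
COP_R = 6.23 − 1 = 5.23.

5.2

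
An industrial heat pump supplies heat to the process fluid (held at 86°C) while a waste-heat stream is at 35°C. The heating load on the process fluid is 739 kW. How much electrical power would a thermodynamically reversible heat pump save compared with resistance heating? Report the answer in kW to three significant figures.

634 kW

In absolute terms T_C = 308.15 K and T_H = 359.15 K, so ΔT = 51.00 K.
COP_Carnot = T_H/ΔT = 359.15/51.00 = 7.042.
Resistance heating needs Ẇ_res = Q̇_H = 739.0 kW; the reversible heat pump needs only Ẇ_hp = Q̇_H/COP = 104.9 kW.
Saving = 739.0 − 104.9 = 634.1 kW.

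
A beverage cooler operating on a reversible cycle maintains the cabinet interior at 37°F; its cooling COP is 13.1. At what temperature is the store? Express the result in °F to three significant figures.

74.9 °F

COP_R = T_C/(T_H − T_C) gives T_H − T_C = T_C/COP.
With T_C = 275.93 K, T_H = 275.93 × (1 + 1/13.1) = 296.99 K.
Converting, 296.99 K = 74.91°F.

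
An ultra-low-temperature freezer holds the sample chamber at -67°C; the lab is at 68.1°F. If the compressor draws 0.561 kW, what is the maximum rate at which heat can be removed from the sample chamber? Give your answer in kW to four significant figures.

In absolute terms T_C = 206.15 K and T_H = 293.21 K, so ΔT = 87.06 K.
COP_Carnot = T_C/ΔT = 206.15/87.06 = 2.368.
Q̇_max = COP_Carnot × Ẇ = 2.368 × 0.5610 kW = 1.328 kW.

1.328 kW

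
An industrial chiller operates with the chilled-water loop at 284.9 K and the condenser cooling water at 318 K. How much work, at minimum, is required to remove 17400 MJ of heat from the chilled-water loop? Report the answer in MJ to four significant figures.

2022 MJ

The reservoir spacing is ΔT = 318 − 284.9 = 33.10 K.
The reversible limit is COP_R = T_C/ΔT = 8.607, so W_min = Q_C/COP = Q_C·ΔT/T_C.
W_min = 17400 × 33.10/284.90 = 2022 MJ.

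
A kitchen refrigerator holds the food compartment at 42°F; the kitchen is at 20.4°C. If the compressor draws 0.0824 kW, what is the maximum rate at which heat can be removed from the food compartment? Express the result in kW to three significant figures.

1.55 kW

In absolute terms T_C = 278.71 K and T_H = 293.55 K, so ΔT = 14.84 K.
COP_Carnot = T_C/ΔT = 278.71/14.84 = 18.78.
Q̇_max = COP_Carnot × Ẇ = 18.78 × 0.08240 kW = 1.547 kW.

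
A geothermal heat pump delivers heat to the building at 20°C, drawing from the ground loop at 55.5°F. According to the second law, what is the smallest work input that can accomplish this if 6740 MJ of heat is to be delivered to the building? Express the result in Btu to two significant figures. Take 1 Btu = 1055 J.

In absolute terms T_C = 286.21 K and T_H = 293.15 K, so ΔT = 6.944 K.
The reversible limit is COP_HP = T_H/ΔT = 42.21, so W_min = Q_H/COP = Q_H·ΔT/T_H.
W_min = 6740 × 6.944/293.15 = 159.7 MJ = 151300 Btu.

150000 Btu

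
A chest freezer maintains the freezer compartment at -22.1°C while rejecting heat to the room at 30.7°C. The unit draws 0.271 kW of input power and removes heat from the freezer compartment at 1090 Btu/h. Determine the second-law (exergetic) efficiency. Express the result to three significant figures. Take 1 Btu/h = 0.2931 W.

0.248

Converting, Q̇_C = 1090 Btu/h = 0.3195 kW, so COP_actual = Q̇_C/Ẇ = 0.3195/0.2710 = 1.179.
In absolute terms T_C = 251.05 K and T_H = 303.85 K, so ΔT = 52.80 K.
COP_Carnot = T_C/ΔT = 251.05/52.80 = 4.755.
η_II = COP_actual/COP_Carnot = 1.179/4.755 = 0.2479.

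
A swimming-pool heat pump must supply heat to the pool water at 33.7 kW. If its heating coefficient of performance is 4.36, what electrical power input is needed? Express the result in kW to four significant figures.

7.729 kW

Ẇ = Q̇_H/COP_HP = 33.70/4.36 = 7.729 kW.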